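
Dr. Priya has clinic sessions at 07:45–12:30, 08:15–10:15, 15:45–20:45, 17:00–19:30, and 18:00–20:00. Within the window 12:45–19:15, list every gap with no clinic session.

The merged coverage is 07:45–12:30, 15:45–20:45.
Gaps within 12:45–19:15: 12:45–15:45.

12:45–15:45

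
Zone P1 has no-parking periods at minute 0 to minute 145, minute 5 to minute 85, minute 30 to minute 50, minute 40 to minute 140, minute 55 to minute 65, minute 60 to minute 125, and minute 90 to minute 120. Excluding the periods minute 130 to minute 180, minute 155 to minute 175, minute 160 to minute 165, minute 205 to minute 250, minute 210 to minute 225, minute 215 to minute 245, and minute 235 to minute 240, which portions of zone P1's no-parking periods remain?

minute 0 to minute 130

Merge the first list: minute 0 to minute 145.
Merge the second list: minute 130 to minute 180, minute 205 to minute 250.
minute 0 to minute 145 \ B = minute 0 to minute 130.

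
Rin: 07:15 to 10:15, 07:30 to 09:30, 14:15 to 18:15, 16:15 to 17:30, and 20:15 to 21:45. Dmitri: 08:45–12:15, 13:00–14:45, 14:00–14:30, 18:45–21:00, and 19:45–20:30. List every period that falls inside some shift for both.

08:45–10:15, 14:15–14:45, 20:15–21:00

Merge the first list: 07:15–10:15, 14:15–18:15, 20:15–21:45.
Merge the second list: 08:45–12:15, 13:00–14:45, 18:45–21:00.
07:15–10:15 ∩ B → 08:45–10:15.
14:15–18:15 ∩ B → 14:15–14:45.
20:15–21:45 ∩ B → 20:15–21:00.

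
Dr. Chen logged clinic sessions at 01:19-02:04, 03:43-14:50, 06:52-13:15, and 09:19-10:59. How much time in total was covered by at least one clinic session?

11 h 52 min

Merged: 01:19-02:04, 03:43-14:50.
Lengths: 45 min + 11 h 7 min = 11 h 52 min.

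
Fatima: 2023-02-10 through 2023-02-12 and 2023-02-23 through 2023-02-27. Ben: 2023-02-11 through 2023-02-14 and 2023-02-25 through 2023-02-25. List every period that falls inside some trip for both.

2023-02-10 through 2023-02-12 ∩ B → 2023-02-11 through 2023-02-12.
2023-02-23 through 2023-02-27 ∩ B → 2023-02-25 through 2023-02-25.

2023-02-11 through 2023-02-12, 2023-02-25 through 2023-02-25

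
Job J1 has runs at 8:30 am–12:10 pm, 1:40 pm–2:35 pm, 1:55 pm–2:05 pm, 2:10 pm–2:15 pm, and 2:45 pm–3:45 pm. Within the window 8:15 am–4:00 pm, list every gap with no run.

8:15 am-8:30 am, 12:10 pm-1:40 pm, 2:35 pm-2:45 pm, 3:45 pm-4:00 pm

After merging, the occupied span is 8:30 am-12:10 pm, 1:40 pm-2:35 pm, 2:45 pm-3:45 pm.
Gaps within 8:15 am-4:00 pm: 8:15 am-8:30 am, 12:10 pm-1:40 pm, 2:35 pm-2:45 pm, 3:45 pm-4:00 pm.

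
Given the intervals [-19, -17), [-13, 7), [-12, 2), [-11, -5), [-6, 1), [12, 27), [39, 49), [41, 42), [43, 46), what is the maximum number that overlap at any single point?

Sweep endpoints in order; track running count of active intervals.
Peak of 4 reached at -6.

4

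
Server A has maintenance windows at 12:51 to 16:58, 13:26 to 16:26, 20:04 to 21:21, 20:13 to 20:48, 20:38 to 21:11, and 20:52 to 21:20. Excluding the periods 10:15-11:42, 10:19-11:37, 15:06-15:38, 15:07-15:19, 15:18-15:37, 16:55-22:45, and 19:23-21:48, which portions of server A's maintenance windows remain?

Merge the first list: 12:51–16:58, 20:04–21:21.
Merge the second list: 10:15–11:42, 15:06–15:38, 16:55–22:45.
12:51–16:58 minus B → 12:51–15:06, 15:38–16:55.
20:04–21:21: fully covered by B → removed.

12:51–15:06, 15:38–16:55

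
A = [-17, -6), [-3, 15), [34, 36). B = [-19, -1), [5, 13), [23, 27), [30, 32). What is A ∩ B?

[-17, -6) ∩ B → [-17, -6).
[-3, 15) ∩ B → [-3, -1), [5, 13).
[34, 36) meets no B interval.

[-17, -6) ∪ [-3, -1) ∪ [5, 13)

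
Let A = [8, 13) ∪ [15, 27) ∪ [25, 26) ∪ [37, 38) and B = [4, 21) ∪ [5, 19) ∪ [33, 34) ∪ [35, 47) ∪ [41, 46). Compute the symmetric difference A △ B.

[4, 8) ∪ [13, 15) ∪ [21, 27) ∪ [33, 34) ∪ [35, 37) ∪ [38, 47)

Merge the first list: [8, 13), [15, 27), [37, 38).
Merge the second list: [4, 21), [33, 34), [35, 47).
A but not B: [21, 27).
B but not A: [4, 8), [13, 15), [33, 34), [35, 37), [38, 47).
Combining gives A △ B.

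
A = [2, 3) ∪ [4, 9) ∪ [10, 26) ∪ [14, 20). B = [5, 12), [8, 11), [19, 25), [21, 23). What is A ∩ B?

Merge the first list: [2, 3), [4, 9), [10, 26).
Merge the second list: [5, 12), [19, 25).
[2, 3) meets no B interval.
[4, 9) ∩ B → [5, 9).
[10, 26) ∩ B → [10, 12), [19, 25).

[5, 9) ∪ [10, 12) ∪ [19, 25)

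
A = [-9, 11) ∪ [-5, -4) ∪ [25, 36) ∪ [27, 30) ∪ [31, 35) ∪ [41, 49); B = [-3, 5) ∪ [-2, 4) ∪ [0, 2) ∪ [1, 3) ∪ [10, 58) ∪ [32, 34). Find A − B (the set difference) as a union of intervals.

[-9, -3) ∪ [5, 10)

A, merged: [-9, 11), [25, 36), [41, 49).
B, merged: [-3, 5), [10, 58).
[-9, 11) \ B = [-9, -3), [5, 10).
[25, 36): entirely removed.
[41, 49): entirely removed.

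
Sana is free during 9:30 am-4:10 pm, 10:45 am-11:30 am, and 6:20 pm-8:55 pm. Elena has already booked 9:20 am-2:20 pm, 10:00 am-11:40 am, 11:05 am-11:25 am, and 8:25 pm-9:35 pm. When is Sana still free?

First set merges to 9:30 am–4:10 pm, 6:20 pm–8:55 pm.
Second set merges to 9:20 am–2:20 pm, 8:25 pm–9:35 pm.
9:30 am–4:10 pm minus B → 2:20 pm–4:10 pm.
6:20 pm–8:55 pm minus B → 6:20 pm–8:25 pm.

2:20 pm–4:10 pm, 6:20 pm–8:25 pm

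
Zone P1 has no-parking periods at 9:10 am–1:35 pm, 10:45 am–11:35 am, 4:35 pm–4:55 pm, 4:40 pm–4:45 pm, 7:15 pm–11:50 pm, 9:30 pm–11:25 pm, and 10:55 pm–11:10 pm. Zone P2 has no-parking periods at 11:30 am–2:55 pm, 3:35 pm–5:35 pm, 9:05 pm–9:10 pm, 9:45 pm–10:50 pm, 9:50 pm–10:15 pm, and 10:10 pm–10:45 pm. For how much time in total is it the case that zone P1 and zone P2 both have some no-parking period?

3 h 35 min

First set merges to 9:10 am–1:35 pm, 4:35 pm–4:55 pm, 7:15 pm–11:50 pm.
Second set merges to 11:30 am–2:55 pm, 3:35 pm–5:35 pm, 9:05 pm–9:10 pm, 9:45 pm–10:50 pm.
A ∩ B = 11:30 am–1:35 pm, 4:35 pm–4:55 pm, 9:05 pm–9:10 pm, 9:45 pm–10:50 pm.
Total: 2 h 5 min + 20 min + 5 min + 1 h 5 min = 3 h 35 min.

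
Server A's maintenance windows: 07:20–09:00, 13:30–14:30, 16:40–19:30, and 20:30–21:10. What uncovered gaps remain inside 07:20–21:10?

Covered (merged): 07:20–09:00, 13:30–14:30, 16:40–19:30, 20:30–21:10.
Gaps within 07:20–21:10: 09:00–13:30, 14:30–16:40, 19:30–20:30.

09:00–13:30, 14:30–16:40, 19:30–20:30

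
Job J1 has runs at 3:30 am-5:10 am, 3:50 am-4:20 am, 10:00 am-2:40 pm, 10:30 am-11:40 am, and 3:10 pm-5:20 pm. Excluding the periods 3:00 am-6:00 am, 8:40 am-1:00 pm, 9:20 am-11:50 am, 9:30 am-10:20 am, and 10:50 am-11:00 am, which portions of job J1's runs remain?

1:00 pm–2:40 pm, 3:10 pm–5:20 pm

Merge the first list: 3:30 am–5:10 am, 10:00 am–2:40 pm, 3:10 pm–5:20 pm.
Merge the second list: 3:00 am–6:00 am, 8:40 am–1:00 pm.
3:30 am–5:10 am: fully covered by B → removed.
10:00 am–2:40 pm minus B → 1:00 pm–2:40 pm.
3:10 pm–5:20 pm: no B overlap → unchanged.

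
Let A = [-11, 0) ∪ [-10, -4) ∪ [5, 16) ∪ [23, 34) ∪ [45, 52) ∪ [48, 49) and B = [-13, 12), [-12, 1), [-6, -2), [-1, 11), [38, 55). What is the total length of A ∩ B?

A, merged: [-11, 0), [5, 16), [23, 34), [45, 52).
B, merged: [-13, 12), [38, 55).
A ∩ B = [-11, 0), [5, 12), [45, 52).
Total: 11 + 7 + 7 = 25.

25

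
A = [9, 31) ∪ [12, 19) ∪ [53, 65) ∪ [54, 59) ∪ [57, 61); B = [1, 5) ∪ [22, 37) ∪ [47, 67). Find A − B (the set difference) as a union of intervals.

[9, 22)

A, merged: [9, 31), [53, 65).
[9, 31) minus B → [9, 22).
[53, 65): fully covered by B → removed.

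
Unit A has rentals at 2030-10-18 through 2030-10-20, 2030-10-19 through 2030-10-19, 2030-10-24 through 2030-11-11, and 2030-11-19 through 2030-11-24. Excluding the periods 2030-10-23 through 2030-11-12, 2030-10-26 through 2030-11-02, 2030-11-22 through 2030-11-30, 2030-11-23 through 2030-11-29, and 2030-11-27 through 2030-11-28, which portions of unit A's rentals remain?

2030-10-18 through 2030-10-20, 2030-11-19 through 2030-11-21

First set merges to 2030-10-18 through 2030-10-20, 2030-10-24 through 2030-11-11, 2030-11-19 through 2030-11-24.
Second set merges to 2030-10-23 through 2030-11-12, 2030-11-22 through 2030-11-30.
2030-10-18 through 2030-10-20: no B overlap → unchanged.
2030-10-24 through 2030-11-11: fully covered by B → removed.
2030-11-19 through 2030-11-24 minus B → 2030-11-19 through 2030-11-21.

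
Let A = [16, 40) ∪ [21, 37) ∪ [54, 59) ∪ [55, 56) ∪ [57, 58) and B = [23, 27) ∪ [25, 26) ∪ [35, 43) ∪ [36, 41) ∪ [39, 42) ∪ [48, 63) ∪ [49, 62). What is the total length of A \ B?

15

Merge the first list: [16, 40), [54, 59).
Merge the second list: [23, 27), [35, 43), [48, 63).
A \ B = [16, 23), [27, 35).
Total: 7 + 8 = 15.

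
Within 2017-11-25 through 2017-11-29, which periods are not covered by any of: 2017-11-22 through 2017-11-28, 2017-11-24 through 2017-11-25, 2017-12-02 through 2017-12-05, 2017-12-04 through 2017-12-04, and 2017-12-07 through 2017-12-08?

After merging, the occupied span is 2017-11-22 through 2017-11-28, 2017-12-02 through 2017-12-05, 2017-12-07 through 2017-12-08.
Complement within 2017-11-25 through 2017-11-29: 2017-11-29 through 2017-11-29.

2017-11-29 through 2017-11-29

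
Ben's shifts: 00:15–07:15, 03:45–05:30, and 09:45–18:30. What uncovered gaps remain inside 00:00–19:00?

00:00–00:15, 07:15–09:45, 18:30–19:00

After merging, the occupied span is 00:15–07:15, 09:45–18:30.
Gaps within 00:00–19:00: 00:00–00:15, 07:15–09:45, 18:30–19:00.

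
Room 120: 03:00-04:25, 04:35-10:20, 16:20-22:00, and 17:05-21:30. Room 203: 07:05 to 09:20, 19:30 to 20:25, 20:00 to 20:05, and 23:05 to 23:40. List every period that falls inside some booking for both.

Merge the first list: 03:00–04:25, 04:35–10:20, 16:20–22:00.
Merge the second list: 07:05–09:20, 19:30–20:25, 23:05–23:40.
03:00–04:25: no overlap with the second set.
04:35–10:20 meets the second set on 07:05–09:20.
16:20–22:00 meets the second set on 19:30–20:25.

07:05–09:20, 19:30–20:25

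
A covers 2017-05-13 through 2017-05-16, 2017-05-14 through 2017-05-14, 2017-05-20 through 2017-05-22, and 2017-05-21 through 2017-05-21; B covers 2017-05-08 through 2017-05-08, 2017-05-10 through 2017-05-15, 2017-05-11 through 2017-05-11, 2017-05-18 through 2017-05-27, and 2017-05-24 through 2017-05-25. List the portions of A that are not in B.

First set merges to 2017-05-13 through 2017-05-16, 2017-05-20 through 2017-05-22.
Second set merges to 2017-05-08 through 2017-05-08, 2017-05-10 through 2017-05-15, 2017-05-18 through 2017-05-27.
2017-05-13 through 2017-05-16 minus B → 2017-05-16 through 2017-05-16.
2017-05-20 through 2017-05-22: fully covered by B → removed.

2017-05-16 through 2017-05-16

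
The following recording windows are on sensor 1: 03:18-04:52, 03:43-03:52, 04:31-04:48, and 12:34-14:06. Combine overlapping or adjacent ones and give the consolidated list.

03:43–03:52 overlaps/touches 03:18–04:52 → extend to 03:18–04:52.
04:31–04:48 overlaps/touches 03:18–04:52 → extend to 03:18–04:52.
12:34–14:06 is disjoint → start new block.

03:18–04:52, 12:34–14:06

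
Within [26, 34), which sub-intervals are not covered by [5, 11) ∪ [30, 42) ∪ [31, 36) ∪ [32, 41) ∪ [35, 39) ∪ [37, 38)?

[26, 30)

Covered (merged): [5, 11), [30, 42).
Uncovered inside [26, 34): [26, 30).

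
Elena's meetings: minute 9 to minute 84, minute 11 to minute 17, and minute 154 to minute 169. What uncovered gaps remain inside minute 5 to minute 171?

minute 5 to minute 9, minute 84 to minute 154, minute 169 to minute 171

The merged coverage is minute 9 to minute 84, minute 154 to minute 169.
Gaps within minute 5 to minute 171: minute 5 to minute 9, minute 84 to minute 154, minute 169 to minute 171.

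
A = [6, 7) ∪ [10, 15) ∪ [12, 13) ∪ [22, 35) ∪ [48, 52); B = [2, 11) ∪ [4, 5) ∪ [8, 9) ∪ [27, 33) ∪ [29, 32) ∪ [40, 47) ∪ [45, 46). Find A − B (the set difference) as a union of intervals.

Merge the first list: [6, 7), [10, 15), [22, 35), [48, 52).
Merge the second list: [2, 11), [27, 33), [40, 47).
[6, 7) lies entirely inside B → drops out.
[10, 15) with B removed leaves [11, 15).
[22, 35) with B removed leaves [22, 27), [33, 35).
[48, 52) is untouched.

[11, 15) ∪ [22, 27) ∪ [33, 35) ∪ [48, 52)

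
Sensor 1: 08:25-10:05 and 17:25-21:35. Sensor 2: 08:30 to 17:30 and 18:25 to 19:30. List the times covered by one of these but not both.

08:25–08:30, 10:05–17:25, 17:30–18:25, 19:30–21:35

Only in the first: 08:25–08:30, 17:30–18:25, 19:30–21:35.
Only in the second: 10:05–17:25.
Together these are the periods covered by exactly one.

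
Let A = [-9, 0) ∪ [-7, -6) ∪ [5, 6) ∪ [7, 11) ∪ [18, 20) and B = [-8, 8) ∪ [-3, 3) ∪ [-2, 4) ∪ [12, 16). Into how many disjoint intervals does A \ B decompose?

3

Merge the first list: [-9, 0), [5, 6), [7, 11), [18, 20).
Merge the second list: [-8, 8), [12, 16).
A \ B = [-9, -8), [8, 11), [18, 20).
That is 3 disjoint pieces.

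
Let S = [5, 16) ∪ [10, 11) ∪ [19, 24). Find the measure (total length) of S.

16

Merged: [5, 16), [19, 24).
Lengths: 11 + 5 = 16.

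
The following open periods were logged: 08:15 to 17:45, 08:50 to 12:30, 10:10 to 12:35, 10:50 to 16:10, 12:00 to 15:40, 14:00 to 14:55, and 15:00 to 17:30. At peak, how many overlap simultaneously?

At 12:00, 5 of the intervals are simultaneously active.
No point has more.

5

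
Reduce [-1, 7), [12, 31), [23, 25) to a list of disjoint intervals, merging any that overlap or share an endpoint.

[12, 31) is disjoint → start new block.
[23, 25) overlaps/touches [12, 31) → extend to [12, 31).

[-1, 7) ∪ [12, 31)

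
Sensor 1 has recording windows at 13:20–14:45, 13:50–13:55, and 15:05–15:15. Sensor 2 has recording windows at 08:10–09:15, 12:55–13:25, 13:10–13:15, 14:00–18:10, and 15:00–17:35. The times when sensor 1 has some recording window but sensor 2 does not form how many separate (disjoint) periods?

First set merges to 13:20-14:45, 15:05-15:15.
Second set merges to 08:10-09:15, 12:55-13:25, 14:00-18:10.
A \ B = 13:25-14:00.
That is 1 disjoint piece.

1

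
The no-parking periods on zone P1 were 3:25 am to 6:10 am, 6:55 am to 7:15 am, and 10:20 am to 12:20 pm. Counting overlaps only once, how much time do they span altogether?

Merged: 3:25 am–6:10 am, 6:55 am–7:15 am, 10:20 am–12:20 pm.
Lengths: 2 h 45 min + 20 min + 2 h = 5 h 5 min.

5 h 5 min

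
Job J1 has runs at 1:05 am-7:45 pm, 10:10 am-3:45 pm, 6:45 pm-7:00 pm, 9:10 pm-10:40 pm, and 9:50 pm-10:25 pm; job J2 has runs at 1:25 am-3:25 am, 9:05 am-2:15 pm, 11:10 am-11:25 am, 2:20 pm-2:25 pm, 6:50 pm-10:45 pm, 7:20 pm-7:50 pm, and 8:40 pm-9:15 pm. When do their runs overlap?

1:25 am-3:25 am, 9:05 am-2:15 pm, 2:20 pm-2:25 pm, 6:50 pm-7:45 pm, 9:10 pm-10:40 pm

Merge the first list: 1:05 am-7:45 pm, 9:10 pm-10:40 pm.
Merge the second list: 1:25 am-3:25 am, 9:05 am-2:15 pm, 2:20 pm-2:25 pm, 6:50 pm-10:45 pm.
1:05 am-7:45 pm overlaps B on 1:25 am-3:25 am, 9:05 am-2:15 pm, 2:20 pm-2:25 pm, 6:50 pm-7:45 pm.
9:10 pm-10:40 pm overlaps B on 9:10 pm-10:40 pm.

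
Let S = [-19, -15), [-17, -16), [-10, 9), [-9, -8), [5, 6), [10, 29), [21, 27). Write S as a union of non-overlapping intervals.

[-19, -15) ∪ [-10, 9) ∪ [10, 29)

[-17, -16) overlaps/touches [-19, -15) → extend to [-19, -15).
[-10, 9) is disjoint → start new block.
[-9, -8) overlaps/touches [-10, 9) → extend to [-10, 9).
[5, 6) overlaps/touches [-10, 9) → extend to [-10, 9).
[10, 29) is disjoint → start new block.
[21, 27) overlaps/touches [10, 29) → extend to [10, 29).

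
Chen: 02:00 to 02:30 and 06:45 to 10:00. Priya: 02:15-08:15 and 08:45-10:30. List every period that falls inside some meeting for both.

02:00–02:30 meets the second set on 02:15–02:30.
06:45–10:00 meets the second set on 06:45–08:15, 08:45–10:00.

02:15–02:30, 06:45–08:15, 08:45–10:00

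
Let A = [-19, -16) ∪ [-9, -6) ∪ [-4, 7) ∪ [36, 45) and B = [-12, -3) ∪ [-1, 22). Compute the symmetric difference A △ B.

[-19, -16) ∪ [-12, -9) ∪ [-6, -4) ∪ [-3, -1) ∪ [7, 22) ∪ [36, 45)

Only in the first: [-19, -16), [-3, -1), [36, 45).
Only in the second: [-12, -9), [-6, -4), [7, 22).
Together these are the periods covered by exactly one.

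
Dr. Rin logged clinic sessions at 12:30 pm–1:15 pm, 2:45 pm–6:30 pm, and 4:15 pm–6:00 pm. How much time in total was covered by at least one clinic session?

4 h 30 min

Merged: 12:30 pm–1:15 pm, 2:45 pm–6:30 pm.
Lengths: 45 min + 3 h 45 min = 4 h 30 min.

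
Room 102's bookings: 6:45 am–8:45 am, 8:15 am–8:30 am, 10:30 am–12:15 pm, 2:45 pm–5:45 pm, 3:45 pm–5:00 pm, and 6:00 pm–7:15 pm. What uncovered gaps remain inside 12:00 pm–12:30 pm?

12:15 pm-12:30 pm

The merged coverage is 6:45 am-8:45 am, 10:30 am-12:15 pm, 2:45 pm-5:45 pm, 6:00 pm-7:15 pm.
Complement within 12:00 pm-12:30 pm: 12:15 pm-12:30 pm.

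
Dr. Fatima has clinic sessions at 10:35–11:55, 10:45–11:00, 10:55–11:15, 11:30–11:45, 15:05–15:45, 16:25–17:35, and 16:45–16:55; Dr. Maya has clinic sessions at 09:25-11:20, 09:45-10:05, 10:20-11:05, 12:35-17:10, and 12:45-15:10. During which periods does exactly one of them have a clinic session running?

Merge the first list: 10:35–11:55, 15:05–15:45, 16:25–17:35.
Merge the second list: 09:25–11:20, 12:35–17:10.
Only in the first: 11:20–11:55, 17:10–17:35.
Only in the second: 09:25–10:35, 12:35–15:05, 15:45–16:25.
Together these are the periods covered by exactly one.

09:25–10:35, 11:20–11:55, 12:35–15:05, 15:45–16:25, 17:10–17:35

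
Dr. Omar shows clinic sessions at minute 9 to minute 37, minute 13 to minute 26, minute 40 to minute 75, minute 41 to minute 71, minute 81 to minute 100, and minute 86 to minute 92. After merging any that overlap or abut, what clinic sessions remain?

minute 9 to minute 37, minute 40 to minute 75, minute 81 to minute 100

minute 13 to minute 26 overlaps/touches minute 9 to minute 37 → extend to minute 9 to minute 37.
minute 40 to minute 75 is disjoint → start new block.
minute 41 to minute 71 overlaps/touches minute 40 to minute 75 → extend to minute 40 to minute 75.
minute 81 to minute 100 is disjoint → start new block.
minute 86 to minute 92 overlaps/touches minute 81 to minute 100 → extend to minute 81 to minute 100.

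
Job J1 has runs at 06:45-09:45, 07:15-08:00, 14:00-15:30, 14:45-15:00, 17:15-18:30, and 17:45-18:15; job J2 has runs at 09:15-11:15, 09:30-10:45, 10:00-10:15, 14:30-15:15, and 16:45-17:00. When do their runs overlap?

Merge the first list: 06:45–09:45, 14:00–15:30, 17:15–18:30.
Merge the second list: 09:15–11:15, 14:30–15:15, 16:45–17:00.
06:45–09:45 meets the second set on 09:15–09:45.
14:00–15:30 meets the second set on 14:30–15:15.
17:15–18:30: no overlap with the second set.

09:15–09:45, 14:30–15:15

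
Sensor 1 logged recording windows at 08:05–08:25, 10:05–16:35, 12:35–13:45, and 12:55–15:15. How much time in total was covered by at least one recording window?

Merged: 08:05-08:25, 10:05-16:35.
Lengths: 20 min + 6 h 30 min = 6 h 50 min.

6 h 50 min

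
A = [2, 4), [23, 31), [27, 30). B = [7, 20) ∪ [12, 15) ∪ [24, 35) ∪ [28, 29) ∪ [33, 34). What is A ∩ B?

A, merged: [2, 4), [23, 31).
B, merged: [7, 20), [24, 35).
[2, 4) meets no B interval.
[23, 31) ∩ B → [24, 31).

[24, 31)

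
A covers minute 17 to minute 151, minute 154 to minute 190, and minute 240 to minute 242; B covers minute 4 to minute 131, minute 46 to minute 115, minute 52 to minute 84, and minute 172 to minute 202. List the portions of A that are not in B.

B, merged: minute 4 to minute 131, minute 172 to minute 202.
minute 17 to minute 151 \ B = minute 131 to minute 151.
minute 154 to minute 190 \ B = minute 154 to minute 172.
minute 240 to minute 242: nothing removed.

minute 131 to minute 151, minute 154 to minute 172, minute 240 to minute 242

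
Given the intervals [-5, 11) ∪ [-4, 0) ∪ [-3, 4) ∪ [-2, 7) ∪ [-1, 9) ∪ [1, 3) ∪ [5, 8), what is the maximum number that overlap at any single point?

5

Sweep endpoints in order; track running count of active intervals.
Peak of 5 reached at -1.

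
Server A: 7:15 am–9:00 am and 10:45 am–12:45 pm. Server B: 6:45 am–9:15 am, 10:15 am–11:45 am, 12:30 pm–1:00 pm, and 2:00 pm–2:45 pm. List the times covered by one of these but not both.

6:45 am–7:15 am, 9:00 am–9:15 am, 10:15 am–10:45 am, 11:45 am–12:30 pm, 12:45 pm–1:00 pm, 2:00 pm–2:45 pm

A \ B = 11:45 am–12:30 pm.
B \ A = 6:45 am–7:15 am, 9:00 am–9:15 am, 10:15 am–10:45 am, 12:45 pm–1:00 pm, 2:00 pm–2:45 pm.
Union of the two gives the symmetric difference.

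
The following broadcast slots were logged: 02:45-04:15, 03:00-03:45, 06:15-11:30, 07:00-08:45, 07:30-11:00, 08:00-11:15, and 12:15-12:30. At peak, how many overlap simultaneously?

4

Sweep endpoints in order; track running count of active intervals.
Peak of 4 reached at 08:00.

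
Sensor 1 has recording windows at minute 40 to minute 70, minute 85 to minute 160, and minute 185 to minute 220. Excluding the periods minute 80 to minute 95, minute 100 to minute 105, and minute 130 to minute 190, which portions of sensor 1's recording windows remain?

minute 40 to minute 70 is untouched.
minute 85 to minute 160 with B removed leaves minute 95 to minute 100, minute 105 to minute 130.
minute 185 to minute 220 with B removed leaves minute 190 to minute 220.

minute 40 to minute 70, minute 95 to minute 100, minute 105 to minute 130, minute 190 to minute 220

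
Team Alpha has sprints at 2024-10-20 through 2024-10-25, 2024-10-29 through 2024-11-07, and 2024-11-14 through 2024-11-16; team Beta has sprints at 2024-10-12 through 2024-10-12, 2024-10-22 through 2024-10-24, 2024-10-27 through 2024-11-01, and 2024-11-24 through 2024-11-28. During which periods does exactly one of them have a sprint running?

Only in the first: 2024-10-20 through 2024-10-21, 2024-10-25 through 2024-10-25, 2024-11-02 through 2024-11-07, 2024-11-14 through 2024-11-16.
Only in the second: 2024-10-12 through 2024-10-12, 2024-10-27 through 2024-10-28, 2024-11-24 through 2024-11-28.
Together these are the periods covered by exactly one.

2024-10-12 through 2024-10-12, 2024-10-20 through 2024-10-21, 2024-10-25 through 2024-10-25, 2024-10-27 through 2024-10-28, 2024-11-02 through 2024-11-07, 2024-11-14 through 2024-11-16, 2024-11-24 through 2024-11-28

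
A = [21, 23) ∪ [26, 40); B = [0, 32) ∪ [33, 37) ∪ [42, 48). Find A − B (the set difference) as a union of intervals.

[21, 23): fully covered by B → removed.
[26, 40) minus B → [32, 33), [37, 40).

[32, 33) ∪ [37, 40)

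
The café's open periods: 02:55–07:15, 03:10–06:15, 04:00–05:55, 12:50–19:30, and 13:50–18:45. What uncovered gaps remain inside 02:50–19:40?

Covered (merged): 02:55–07:15, 12:50–19:30.
Uncovered inside 02:50–19:40: 02:50–02:55, 07:15–12:50, 19:30–19:40.

02:50–02:55, 07:15–12:50, 19:30–19:40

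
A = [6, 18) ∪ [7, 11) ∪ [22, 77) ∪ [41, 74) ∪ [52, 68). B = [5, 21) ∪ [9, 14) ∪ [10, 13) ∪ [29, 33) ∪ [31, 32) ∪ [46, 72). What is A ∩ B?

First set merges to [6, 18), [22, 77).
Second set merges to [5, 21), [29, 33), [46, 72).
[6, 18) overlaps B on [6, 18).
[22, 77) overlaps B on [29, 33), [46, 72).

[6, 18) ∪ [29, 33) ∪ [46, 72)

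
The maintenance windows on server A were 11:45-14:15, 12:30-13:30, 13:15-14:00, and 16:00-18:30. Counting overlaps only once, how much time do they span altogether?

Merged: 11:45-14:15, 16:00-18:30.
Lengths: 2 h 30 min + 2 h 30 min = 5 h.

5 h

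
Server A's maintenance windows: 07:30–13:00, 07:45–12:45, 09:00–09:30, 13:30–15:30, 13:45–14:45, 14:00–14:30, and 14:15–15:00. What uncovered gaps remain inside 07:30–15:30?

13:00-13:30

After merging, the occupied span is 07:30-13:00, 13:30-15:30.
Gaps within 07:30-15:30: 13:00-13:30.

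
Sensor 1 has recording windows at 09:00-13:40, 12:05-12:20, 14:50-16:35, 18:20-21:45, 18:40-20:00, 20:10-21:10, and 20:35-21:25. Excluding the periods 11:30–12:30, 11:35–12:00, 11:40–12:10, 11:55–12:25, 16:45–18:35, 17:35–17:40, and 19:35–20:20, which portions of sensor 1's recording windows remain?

Merge the first list: 09:00-13:40, 14:50-16:35, 18:20-21:45.
Merge the second list: 11:30-12:30, 16:45-18:35, 19:35-20:20.
09:00-13:40 minus B → 09:00-11:30, 12:30-13:40.
14:50-16:35: no B overlap → unchanged.
18:20-21:45 minus B → 18:35-19:35, 20:20-21:45.

09:00-11:30, 12:30-13:40, 14:50-16:35, 18:35-19:35, 20:20-21:45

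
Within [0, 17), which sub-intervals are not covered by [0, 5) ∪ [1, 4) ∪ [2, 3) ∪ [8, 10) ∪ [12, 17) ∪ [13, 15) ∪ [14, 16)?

[5, 8) ∪ [10, 12)

The merged coverage is [0, 5), [8, 10), [12, 17).
Gaps within [0, 17): [5, 8), [10, 12).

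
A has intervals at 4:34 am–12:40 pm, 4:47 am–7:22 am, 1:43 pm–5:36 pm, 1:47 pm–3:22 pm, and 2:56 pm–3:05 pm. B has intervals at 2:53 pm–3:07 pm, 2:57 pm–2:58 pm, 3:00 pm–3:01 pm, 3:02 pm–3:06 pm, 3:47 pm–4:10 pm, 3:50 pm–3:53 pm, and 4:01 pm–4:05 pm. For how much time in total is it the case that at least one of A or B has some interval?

11 h 59 min

First set merges to 4:34 am–12:40 pm, 1:43 pm–5:36 pm.
Second set merges to 2:53 pm–3:07 pm, 3:47 pm–4:10 pm.
A ∪ B = 4:34 am–12:40 pm, 1:43 pm–5:36 pm.
Total: 8 h 6 min + 3 h 53 min = 11 h 59 min.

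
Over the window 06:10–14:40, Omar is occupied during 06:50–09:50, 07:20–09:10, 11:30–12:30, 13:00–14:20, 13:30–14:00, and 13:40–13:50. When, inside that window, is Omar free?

After merging, the occupied span is 06:50-09:50, 11:30-12:30, 13:00-14:20.
Complement within 06:10-14:40: 06:10-06:50, 09:50-11:30, 12:30-13:00, 14:20-14:40.

06:10-06:50, 09:50-11:30, 12:30-13:00, 14:20-14:40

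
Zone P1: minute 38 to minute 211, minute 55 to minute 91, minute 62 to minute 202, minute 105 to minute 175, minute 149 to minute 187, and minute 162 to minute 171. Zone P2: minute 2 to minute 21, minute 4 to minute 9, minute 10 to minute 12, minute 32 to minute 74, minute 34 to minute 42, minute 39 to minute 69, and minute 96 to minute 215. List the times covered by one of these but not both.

A, merged: minute 38 to minute 211.
B, merged: minute 2 to minute 21, minute 32 to minute 74, minute 96 to minute 215.
A but not B: minute 74 to minute 96.
B but not A: minute 2 to minute 21, minute 32 to minute 38, minute 211 to minute 215.
Combining gives A △ B.

minute 2 to minute 21, minute 32 to minute 38, minute 74 to minute 96, minute 211 to minute 215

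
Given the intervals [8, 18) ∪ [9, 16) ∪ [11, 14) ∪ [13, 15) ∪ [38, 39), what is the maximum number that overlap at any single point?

4

Sweep endpoints in order; track running count of active intervals.
Peak of 4 reached at 13.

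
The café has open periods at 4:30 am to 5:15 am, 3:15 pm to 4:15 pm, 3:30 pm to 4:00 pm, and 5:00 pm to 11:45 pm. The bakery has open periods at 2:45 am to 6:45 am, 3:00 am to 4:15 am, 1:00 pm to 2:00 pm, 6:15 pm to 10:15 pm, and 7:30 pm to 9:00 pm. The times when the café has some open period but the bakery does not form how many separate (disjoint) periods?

3

A, merged: 4:30 am–5:15 am, 3:15 pm–4:15 pm, 5:00 pm–11:45 pm.
B, merged: 2:45 am–6:45 am, 1:00 pm–2:00 pm, 6:15 pm–10:15 pm.
A \ B = 3:15 pm–4:15 pm, 5:00 pm–6:15 pm, 10:15 pm–11:45 pm.
That is 3 disjoint pieces.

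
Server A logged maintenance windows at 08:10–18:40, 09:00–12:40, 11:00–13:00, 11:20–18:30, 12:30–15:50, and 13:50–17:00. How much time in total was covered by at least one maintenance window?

10 h 30 min

Merged: 08:10–18:40.
Length: 10 h 30 min.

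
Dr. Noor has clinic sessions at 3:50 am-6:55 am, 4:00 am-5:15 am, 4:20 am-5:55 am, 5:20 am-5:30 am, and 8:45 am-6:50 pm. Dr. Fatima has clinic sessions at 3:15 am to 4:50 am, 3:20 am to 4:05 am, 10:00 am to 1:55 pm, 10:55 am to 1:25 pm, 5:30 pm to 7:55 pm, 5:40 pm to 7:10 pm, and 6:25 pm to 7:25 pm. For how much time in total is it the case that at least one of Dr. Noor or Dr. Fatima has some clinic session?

14 h 50 min

A, merged: 3:50 am–6:55 am, 8:45 am–6:50 pm.
B, merged: 3:15 am–4:50 am, 10:00 am–1:55 pm, 5:30 pm–7:55 pm.
A ∪ B = 3:15 am–6:55 am, 8:45 am–7:55 pm.
Total: 3 h 40 min + 11 h 10 min = 14 h 50 min.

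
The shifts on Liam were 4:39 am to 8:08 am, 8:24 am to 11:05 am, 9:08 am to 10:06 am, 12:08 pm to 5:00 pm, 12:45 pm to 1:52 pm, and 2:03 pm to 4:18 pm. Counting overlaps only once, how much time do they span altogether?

11 h 2 min

Merged: 4:39 am–8:08 am, 8:24 am–11:05 am, 12:08 pm–5:00 pm.
Lengths: 3 h 29 min + 2 h 41 min + 4 h 52 min = 11 h 2 min.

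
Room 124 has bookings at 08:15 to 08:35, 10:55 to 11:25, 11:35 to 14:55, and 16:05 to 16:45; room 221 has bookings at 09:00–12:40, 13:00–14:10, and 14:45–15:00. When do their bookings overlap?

10:55–11:25, 11:35–12:40, 13:00–14:10, 14:45–14:55

08:15–08:35 meets no B interval.
10:55–11:25 ∩ B → 10:55–11:25.
11:35–14:55 ∩ B → 11:35–12:40, 13:00–14:10, 14:45–14:55.
16:05–16:45 meets no B interval.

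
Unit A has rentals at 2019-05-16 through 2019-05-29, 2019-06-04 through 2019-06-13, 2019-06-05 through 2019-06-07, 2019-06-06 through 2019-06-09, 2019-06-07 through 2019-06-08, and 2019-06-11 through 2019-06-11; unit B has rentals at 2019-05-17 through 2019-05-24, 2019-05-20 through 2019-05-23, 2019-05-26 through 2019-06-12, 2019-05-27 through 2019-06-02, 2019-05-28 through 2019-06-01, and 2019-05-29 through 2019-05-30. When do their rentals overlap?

A, merged: 2019-05-16 through 2019-05-29, 2019-06-04 through 2019-06-13.
B, merged: 2019-05-17 through 2019-05-24, 2019-05-26 through 2019-06-12.
2019-05-16 through 2019-05-29 ∩ B → 2019-05-17 through 2019-05-24, 2019-05-26 through 2019-05-29.
2019-06-04 through 2019-06-13 ∩ B → 2019-06-04 through 2019-06-12.

2019-05-17 through 2019-05-24, 2019-05-26 through 2019-05-29, 2019-06-04 through 2019-06-12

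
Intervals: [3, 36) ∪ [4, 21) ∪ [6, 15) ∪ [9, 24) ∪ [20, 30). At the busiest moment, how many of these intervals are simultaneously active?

4

Walk the sorted start/end points keeping a running depth.
The depth first hits 4 at 9.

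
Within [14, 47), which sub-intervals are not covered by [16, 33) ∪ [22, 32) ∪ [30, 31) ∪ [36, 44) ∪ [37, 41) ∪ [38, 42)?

[14, 16) ∪ [33, 36) ∪ [44, 47)

Covered (merged): [16, 33), [36, 44).
Gaps within [14, 47): [14, 16), [33, 36), [44, 47).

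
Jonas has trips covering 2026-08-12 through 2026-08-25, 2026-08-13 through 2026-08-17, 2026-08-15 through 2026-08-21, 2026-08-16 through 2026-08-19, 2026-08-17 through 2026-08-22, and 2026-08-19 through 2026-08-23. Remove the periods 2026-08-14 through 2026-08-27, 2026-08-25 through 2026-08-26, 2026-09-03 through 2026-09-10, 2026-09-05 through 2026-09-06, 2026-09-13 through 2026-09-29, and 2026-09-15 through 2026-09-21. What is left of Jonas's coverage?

Merge the first list: 2026-08-12 through 2026-08-25.
Merge the second list: 2026-08-14 through 2026-08-27, 2026-09-03 through 2026-09-10, 2026-09-13 through 2026-09-29.
2026-08-12 through 2026-08-25 \ B = 2026-08-12 through 2026-08-13.

2026-08-12 through 2026-08-13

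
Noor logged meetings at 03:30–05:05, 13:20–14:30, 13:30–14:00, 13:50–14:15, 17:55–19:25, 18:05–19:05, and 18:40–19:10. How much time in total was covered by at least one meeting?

4 h 15 min

Merged: 03:30–05:05, 13:20–14:30, 17:55–19:25.
Lengths: 1 h 35 min + 1 h 10 min + 1 h 30 min = 4 h 15 min.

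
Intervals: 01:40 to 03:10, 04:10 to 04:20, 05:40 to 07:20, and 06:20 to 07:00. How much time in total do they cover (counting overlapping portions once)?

Merged: 01:40–03:10, 04:10–04:20, 05:40–07:20.
Lengths: 1 h 30 min + 10 min + 1 h 40 min = 3 h 20 min.

3 h 20 min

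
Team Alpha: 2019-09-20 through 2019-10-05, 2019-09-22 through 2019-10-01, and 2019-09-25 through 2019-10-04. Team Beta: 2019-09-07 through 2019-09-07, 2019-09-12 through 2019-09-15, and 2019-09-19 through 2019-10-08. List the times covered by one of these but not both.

Merge the first list: 2019-09-20 through 2019-10-05.
Only in the first: none.
Only in the second: 2019-09-07 through 2019-09-07, 2019-09-12 through 2019-09-15, 2019-09-19 through 2019-09-19, 2019-10-06 through 2019-10-08.
Together these are the periods covered by exactly one.

2019-09-07 through 2019-09-07, 2019-09-12 through 2019-09-15, 2019-09-19 through 2019-09-19, 2019-10-06 through 2019-10-08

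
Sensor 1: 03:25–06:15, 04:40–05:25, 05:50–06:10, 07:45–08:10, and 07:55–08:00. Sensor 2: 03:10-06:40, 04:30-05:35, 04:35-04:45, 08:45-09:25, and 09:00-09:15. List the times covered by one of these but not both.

03:10–03:25, 06:15–06:40, 07:45–08:10, 08:45–09:25

First set merges to 03:25–06:15, 07:45–08:10.
Second set merges to 03:10–06:40, 08:45–09:25.
Only in the first: 07:45–08:10.
Only in the second: 03:10–03:25, 06:15–06:40, 08:45–09:25.
Together these are the periods covered by exactly one.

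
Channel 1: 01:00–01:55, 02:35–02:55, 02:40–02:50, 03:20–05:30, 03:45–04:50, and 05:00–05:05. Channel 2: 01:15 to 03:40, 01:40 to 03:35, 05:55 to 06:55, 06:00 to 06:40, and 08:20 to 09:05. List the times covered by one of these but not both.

01:00–01:15, 01:55–02:35, 02:55–03:20, 03:40–05:30, 05:55–06:55, 08:20–09:05

First set merges to 01:00–01:55, 02:35–02:55, 03:20–05:30.
Second set merges to 01:15–03:40, 05:55–06:55, 08:20–09:05.
Only in the first: 01:00–01:15, 03:40–05:30.
Only in the second: 01:55–02:35, 02:55–03:20, 05:55–06:55, 08:20–09:05.
Together these are the periods covered by exactly one.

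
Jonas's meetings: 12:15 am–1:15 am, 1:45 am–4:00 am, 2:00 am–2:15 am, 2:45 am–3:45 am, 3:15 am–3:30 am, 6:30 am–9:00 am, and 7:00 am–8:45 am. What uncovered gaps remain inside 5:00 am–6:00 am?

5:00 am–6:00 am

After merging, the occupied span is 12:15 am–1:15 am, 1:45 am–4:00 am, 6:30 am–9:00 am.
Uncovered inside 5:00 am–6:00 am: 5:00 am–6:00 am.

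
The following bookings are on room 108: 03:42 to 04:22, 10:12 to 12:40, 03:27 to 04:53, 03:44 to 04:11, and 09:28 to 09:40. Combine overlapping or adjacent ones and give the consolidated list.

03:27–04:53, 09:28–09:40, 10:12–12:40

Sort by start: 03:27–04:53, 03:42–04:22, 03:44–04:11, 09:28–09:40, 10:12–12:40.
03:42–04:22 overlaps/touches 03:27–04:53 → extend to 03:27–04:53.
03:44–04:11 overlaps/touches 03:27–04:53 → extend to 03:27–04:53.
09:28–09:40 is disjoint → start new block.
10:12–12:40 is disjoint → start new block.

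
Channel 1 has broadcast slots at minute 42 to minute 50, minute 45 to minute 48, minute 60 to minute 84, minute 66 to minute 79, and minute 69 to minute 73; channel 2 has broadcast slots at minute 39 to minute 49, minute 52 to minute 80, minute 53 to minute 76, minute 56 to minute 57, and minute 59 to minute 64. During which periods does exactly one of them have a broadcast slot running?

A, merged: minute 42 to minute 50, minute 60 to minute 84.
B, merged: minute 39 to minute 49, minute 52 to minute 80.
Only in the first: minute 49 to minute 50, minute 80 to minute 84.
Only in the second: minute 39 to minute 42, minute 52 to minute 60.
Together these are the periods covered by exactly one.

minute 39 to minute 42, minute 49 to minute 50, minute 52 to minute 60, minute 80 to minute 84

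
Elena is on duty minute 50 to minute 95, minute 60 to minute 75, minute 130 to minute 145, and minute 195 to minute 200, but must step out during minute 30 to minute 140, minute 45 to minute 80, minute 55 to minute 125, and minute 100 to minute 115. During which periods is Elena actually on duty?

A, merged: minute 50 to minute 95, minute 130 to minute 145, minute 195 to minute 200.
B, merged: minute 30 to minute 140.
minute 50 to minute 95: fully covered by B → removed.
minute 130 to minute 145 minus B → minute 140 to minute 145.
minute 195 to minute 200: no B overlap → unchanged.

minute 140 to minute 145, minute 195 to minute 200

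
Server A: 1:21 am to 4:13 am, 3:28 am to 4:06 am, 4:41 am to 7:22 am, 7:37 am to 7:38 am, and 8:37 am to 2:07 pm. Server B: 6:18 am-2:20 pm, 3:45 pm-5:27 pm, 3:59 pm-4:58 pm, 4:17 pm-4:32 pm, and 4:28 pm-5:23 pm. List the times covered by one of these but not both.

1:21 am-4:13 am, 4:41 am-6:18 am, 7:22 am-7:37 am, 7:38 am-8:37 am, 2:07 pm-2:20 pm, 3:45 pm-5:27 pm

First set merges to 1:21 am-4:13 am, 4:41 am-7:22 am, 7:37 am-7:38 am, 8:37 am-2:07 pm.
Second set merges to 6:18 am-2:20 pm, 3:45 pm-5:27 pm.
Only in the first: 1:21 am-4:13 am, 4:41 am-6:18 am.
Only in the second: 7:22 am-7:37 am, 7:38 am-8:37 am, 2:07 pm-2:20 pm, 3:45 pm-5:27 pm.
Together these are the periods covered by exactly one.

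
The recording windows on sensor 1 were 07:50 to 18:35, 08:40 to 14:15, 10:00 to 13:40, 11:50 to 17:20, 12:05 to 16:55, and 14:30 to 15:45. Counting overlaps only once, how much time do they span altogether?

Merged: 07:50–18:35.
Length: 10 h 45 min.

10 h 45 min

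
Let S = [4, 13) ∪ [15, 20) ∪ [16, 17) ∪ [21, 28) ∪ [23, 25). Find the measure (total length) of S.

21

Merged: [4, 13), [15, 20), [21, 28).
Lengths: 9 + 5 + 7 = 21.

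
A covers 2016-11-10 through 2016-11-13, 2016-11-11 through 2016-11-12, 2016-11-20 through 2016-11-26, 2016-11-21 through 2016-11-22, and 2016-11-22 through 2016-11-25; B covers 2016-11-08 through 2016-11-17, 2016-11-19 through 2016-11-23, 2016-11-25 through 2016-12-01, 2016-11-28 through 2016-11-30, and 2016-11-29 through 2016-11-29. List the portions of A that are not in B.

2016-11-24 through 2016-11-24

First set merges to 2016-11-10 through 2016-11-13, 2016-11-20 through 2016-11-26.
Second set merges to 2016-11-08 through 2016-11-17, 2016-11-19 through 2016-11-23, 2016-11-25 through 2016-12-01.
2016-11-10 through 2016-11-13: fully covered by B → removed.
2016-11-20 through 2016-11-26 minus B → 2016-11-24 through 2016-11-24.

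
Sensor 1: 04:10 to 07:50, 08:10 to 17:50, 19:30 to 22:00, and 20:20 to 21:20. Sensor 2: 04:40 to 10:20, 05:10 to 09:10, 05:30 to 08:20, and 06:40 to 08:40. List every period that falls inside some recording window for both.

Merge the first list: 04:10–07:50, 08:10–17:50, 19:30–22:00.
Merge the second list: 04:40–10:20.
04:10–07:50 meets the second set on 04:40–07:50.
08:10–17:50 meets the second set on 08:10–10:20.
19:30–22:00: no overlap with the second set.

04:40–07:50, 08:10–10:20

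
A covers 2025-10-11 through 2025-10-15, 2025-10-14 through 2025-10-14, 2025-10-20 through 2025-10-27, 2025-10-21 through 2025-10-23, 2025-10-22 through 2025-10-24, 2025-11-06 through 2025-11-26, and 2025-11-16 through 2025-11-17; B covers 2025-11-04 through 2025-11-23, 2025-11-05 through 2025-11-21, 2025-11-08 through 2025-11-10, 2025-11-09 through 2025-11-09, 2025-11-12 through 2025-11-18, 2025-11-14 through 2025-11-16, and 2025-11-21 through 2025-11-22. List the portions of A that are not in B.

First set merges to 2025-10-11 through 2025-10-15, 2025-10-20 through 2025-10-27, 2025-11-06 through 2025-11-26.
Second set merges to 2025-11-04 through 2025-11-23.
2025-10-11 through 2025-10-15: nothing removed.
2025-10-20 through 2025-10-27: nothing removed.
2025-11-06 through 2025-11-26 \ B = 2025-11-24 through 2025-11-26.

2025-10-11 through 2025-10-15, 2025-10-20 through 2025-10-27, 2025-11-24 through 2025-11-26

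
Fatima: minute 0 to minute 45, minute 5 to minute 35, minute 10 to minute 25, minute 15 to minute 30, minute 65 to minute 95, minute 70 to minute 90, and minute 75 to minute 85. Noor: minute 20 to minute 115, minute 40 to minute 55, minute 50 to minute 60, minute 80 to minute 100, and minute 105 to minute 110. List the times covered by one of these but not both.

Merge the first list: minute 0 to minute 45, minute 65 to minute 95.
Merge the second list: minute 20 to minute 115.
A \ B = minute 0 to minute 20.
B \ A = minute 45 to minute 65, minute 95 to minute 115.
Union of the two gives the symmetric difference.

minute 0 to minute 20, minute 45 to minute 65, minute 95 to minute 115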